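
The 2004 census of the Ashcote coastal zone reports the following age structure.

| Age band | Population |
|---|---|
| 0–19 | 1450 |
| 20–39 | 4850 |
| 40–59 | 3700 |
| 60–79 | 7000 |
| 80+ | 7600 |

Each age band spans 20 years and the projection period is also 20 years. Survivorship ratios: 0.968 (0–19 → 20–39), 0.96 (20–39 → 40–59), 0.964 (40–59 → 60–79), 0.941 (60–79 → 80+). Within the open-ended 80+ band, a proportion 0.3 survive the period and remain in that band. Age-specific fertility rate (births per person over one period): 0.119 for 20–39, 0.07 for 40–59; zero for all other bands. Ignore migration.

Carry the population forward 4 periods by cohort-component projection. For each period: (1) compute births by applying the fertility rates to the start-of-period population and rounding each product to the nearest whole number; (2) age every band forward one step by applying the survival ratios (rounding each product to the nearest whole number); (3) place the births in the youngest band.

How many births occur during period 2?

493

(Groups numbered youngest = 1 to oldest = 5.)
Period 1.
Births: 4850 × 0.119 = 577  |  3700 × 0.07 = 259 — total 836
Group 2: 1450 × 0.968 = 1404
Group 3: 4850 × 0.96 = 4656
Group 4: 3700 × 0.964 = 3567
Group 5: 7000 × 0.941 + 7600 × 0.3 = 6587 + 2280 = 8867
→ [836, 1404, 4656, 3567, 8867]
Period 2.
Births: 1404 × 0.119 = 167  |  4656 × 0.07 = 326 — total 493
Group 2: 836 × 0.968 = 809
Group 3: 1404 × 0.96 = 1348
Group 4: 4656 × 0.964 = 4488
Group 5: 3567 × 0.941 + 8867 × 0.3 = 3357 + 2660 = 6017
→ [493, 809, 1348, 4488, 6017]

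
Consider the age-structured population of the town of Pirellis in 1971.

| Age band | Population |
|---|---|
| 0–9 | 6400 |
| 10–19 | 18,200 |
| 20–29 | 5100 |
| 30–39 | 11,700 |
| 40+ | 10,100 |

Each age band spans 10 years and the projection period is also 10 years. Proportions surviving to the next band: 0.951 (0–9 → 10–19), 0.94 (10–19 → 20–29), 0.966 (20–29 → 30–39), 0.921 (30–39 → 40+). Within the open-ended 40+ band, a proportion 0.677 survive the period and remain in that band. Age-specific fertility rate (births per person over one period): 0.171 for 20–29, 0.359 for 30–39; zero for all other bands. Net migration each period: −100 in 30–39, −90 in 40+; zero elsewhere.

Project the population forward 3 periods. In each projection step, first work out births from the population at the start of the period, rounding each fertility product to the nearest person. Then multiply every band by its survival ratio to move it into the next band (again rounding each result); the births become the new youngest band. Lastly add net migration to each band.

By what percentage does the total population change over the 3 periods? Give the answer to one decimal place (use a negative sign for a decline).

(Bands numbered youngest = 1 to oldest = 5.)
Period 1.
Births: 5100 × 0.171 = 872, 11700 × 0.359 = 4200 — total 5072
Band 2: 6400 × 0.951 = 6086
Band 3: 18200 × 0.94 = 17108
Band 4: 5100 × 0.966 = 4927
Band 5: 11700 × 0.921 + 10100 × 0.677 = 10776 + 6838 = 17614
Net migration: Band 4 − 100 → 4827; Band 5 − 90 → 17524
Giving 5072 / 6086 / 17108 / 4827 / 17524.
Period 2.
Births: 17108 × 0.171 = 2925, 4827 × 0.359 = 1733 — total 4658
Band 2: 5072 × 0.951 = 4823
Band 3: 6086 × 0.94 = 5721
Band 4: 17108 × 0.966 = 16526
Band 5: 4827 × 0.921 + 17524 × 0.677 = 4446 + 11864 = 16310
Net migration: Band 4 − 100 → 16426; Band 5 − 90 → 16220
Giving 4658 / 4823 / 5721 / 16426 / 16220.
Period 3.
Births: 5721 × 0.171 = 978, 16426 × 0.359 = 5897 — total 6875
Band 2: 4658 × 0.951 = 4430
Band 3: 4823 × 0.94 = 4534
Band 4: 5721 × 0.966 = 5526
Band 5: 16426 × 0.921 + 16220 × 0.677 = 15128 + 10981 = 26109
Net migration: Band 4 − 100 → 5426; Band 5 − 90 → 26019
Giving 6875 / 4430 / 4534 / 5426 / 26019.
Total: 51500 → 47284; change = -4216; percentage change = -8.2%

-8.2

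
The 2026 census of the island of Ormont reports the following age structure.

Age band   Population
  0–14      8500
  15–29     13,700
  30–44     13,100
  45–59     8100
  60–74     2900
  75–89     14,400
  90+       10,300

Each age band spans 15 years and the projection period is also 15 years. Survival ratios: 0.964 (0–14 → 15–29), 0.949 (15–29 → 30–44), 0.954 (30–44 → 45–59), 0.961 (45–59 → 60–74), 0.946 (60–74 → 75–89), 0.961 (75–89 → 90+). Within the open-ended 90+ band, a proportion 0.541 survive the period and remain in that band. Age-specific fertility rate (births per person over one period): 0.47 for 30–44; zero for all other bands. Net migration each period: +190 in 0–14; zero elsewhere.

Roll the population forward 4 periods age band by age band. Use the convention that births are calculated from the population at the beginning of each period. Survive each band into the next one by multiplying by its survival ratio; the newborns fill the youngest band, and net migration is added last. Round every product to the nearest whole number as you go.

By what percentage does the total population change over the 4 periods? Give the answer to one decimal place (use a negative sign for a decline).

— Period 1 —
Births: 13100 × 0.47 = 6157
15–29: 8500 × 0.964 = 8194
30–44: 13700 × 0.949 = 13001
45–59: 13100 × 0.954 = 12497
60–74: 8100 × 0.961 = 7784
75–89: 2900 × 0.946 = 2743
90+: 14400 × 0.961 + 10300 × 0.541 = 13838 + 5572 = 19410
Net migration: 0–14 + 190 → 6347
Population now: 0–14=6347, 15–29=8194, 30–44=13001, 45–59=12497, 60–74=7784, 75–89=2743, 90+=19410
— Period 2 —
Births: 13001 × 0.47 = 6110
15–29: 6347 × 0.964 = 6119
30–44: 8194 × 0.949 = 7776
45–59: 13001 × 0.954 = 12403
60–74: 12497 × 0.961 = 12010
75–89: 7784 × 0.946 = 7364
90+: 2743 × 0.961 + 19410 × 0.541 = 2636 + 10501 = 13137
Net migration: 0–14 + 190 → 6300
Population now: 0–14=6300, 15–29=6119, 30–44=7776, 45–59=12403, 60–74=12010, 75–89=7364, 90+=13137
— Period 3 —
Births: 7776 × 0.47 = 3655
15–29: 6300 × 0.964 = 6073
30–44: 6119 × 0.949 = 5807
45–59: 7776 × 0.954 = 7418
60–74: 12403 × 0.961 = 11919
75–89: 12010 × 0.946 = 11361
90+: 7364 × 0.961 + 13137 × 0.541 = 7077 + 7107 = 14184
Net migration: 0–14 + 190 → 3845
Population now: 0–14=3845, 15–29=6073, 30–44=5807, 45–59=7418, 60–74=11919, 75–89=11361, 90+=14184
— Period 4 —
Births: 5807 × 0.47 = 2729
15–29: 3845 × 0.964 = 3707
30–44: 6073 × 0.949 = 5763
45–59: 5807 × 0.954 = 5540
60–74: 7418 × 0.961 = 7129
75–89: 11919 × 0.946 = 11275
90+: 11361 × 0.961 + 14184 × 0.541 = 10918 + 7674 = 18592
Net migration: 0–14 + 190 → 2919
Population now: 0–14=2919, 15–29=3707, 30–44=5763, 45–59=5540, 60–74=7129, 75–89=11275, 90+=18592
Total: 71000 → 54925; change = -16075; percentage change = -22.6%

-22.6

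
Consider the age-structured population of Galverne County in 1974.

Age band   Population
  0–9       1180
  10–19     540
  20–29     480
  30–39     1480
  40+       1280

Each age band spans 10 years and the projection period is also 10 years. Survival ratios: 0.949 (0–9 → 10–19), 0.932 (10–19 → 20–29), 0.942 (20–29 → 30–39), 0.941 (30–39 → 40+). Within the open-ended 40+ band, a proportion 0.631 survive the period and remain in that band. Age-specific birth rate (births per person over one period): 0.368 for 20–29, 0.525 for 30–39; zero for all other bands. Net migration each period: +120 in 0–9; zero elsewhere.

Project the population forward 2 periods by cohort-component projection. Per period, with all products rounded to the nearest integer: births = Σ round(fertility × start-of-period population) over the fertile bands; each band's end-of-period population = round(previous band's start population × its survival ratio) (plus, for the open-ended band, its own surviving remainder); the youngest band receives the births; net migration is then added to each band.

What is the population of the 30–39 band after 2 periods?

Call the groups 1 to 5, youngest first.
After projecting period 1:
Births: 480 * 0.368 = 177 ; 1480 * 0.525 = 777 → total 954
Group 2: 1180 * 0.949 = 1120
Group 3: 540 * 0.932 = 503
Group 4: 480 * 0.942 = 452
Group 5: 1480 * 0.941 + 1280 * 0.631 = 1393 + 808 = 2201
Net migration: Group 1 + 120 → 1074
End of period: [1074, 1120, 503, 452, 2201]
After projecting period 2:
Births: 503 * 0.368 = 185 ; 452 * 0.525 = 237 → total 422
Group 2: 1074 * 0.949 = 1019
Group 3: 1120 * 0.932 = 1044
Group 4: 503 * 0.942 = 474
Group 5: 452 * 0.941 + 2201 * 0.631 = 425 + 1389 = 1814
Net migration: Group 1 + 120 → 542
End of period: [542, 1019, 1044, 474, 1814]

474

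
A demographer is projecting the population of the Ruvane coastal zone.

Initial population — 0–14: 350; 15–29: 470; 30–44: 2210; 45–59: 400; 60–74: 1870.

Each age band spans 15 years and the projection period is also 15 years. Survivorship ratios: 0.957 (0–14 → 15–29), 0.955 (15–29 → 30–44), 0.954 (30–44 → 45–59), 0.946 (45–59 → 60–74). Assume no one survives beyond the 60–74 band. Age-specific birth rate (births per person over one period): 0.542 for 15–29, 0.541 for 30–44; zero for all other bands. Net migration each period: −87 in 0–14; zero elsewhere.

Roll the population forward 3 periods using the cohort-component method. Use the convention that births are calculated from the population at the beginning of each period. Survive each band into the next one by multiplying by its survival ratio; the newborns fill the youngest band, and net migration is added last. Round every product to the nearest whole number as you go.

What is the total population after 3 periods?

Period 1:
Births: 470 × 0.542 = 255, 2210 × 0.541 = 1196 — total 1451
15–29: 350 × 0.957 = 335
30–44: 470 × 0.955 = 449
45–59: 2210 × 0.954 = 2108
60–74: 400 × 0.946 = 378
Net migration: 0–14 − 87 → 1364
→ [1364, 335, 449, 2108, 378]
Period 2:
Births: 335 × 0.542 = 182, 449 × 0.541 = 243 — total 425
15–29: 1364 × 0.957 = 1305
30–44: 335 × 0.955 = 320
45–59: 449 × 0.954 = 428
60–74: 2108 × 0.946 = 1994
Net migration: 0–14 − 87 → 338
→ [338, 1305, 320, 428, 1994]
Period 3:
Births: 1305 × 0.542 = 707, 320 × 0.541 = 173 — total 880
15–29: 338 × 0.957 = 323
30–44: 1305 × 0.955 = 1246
45–59: 320 × 0.954 = 305
60–74: 428 × 0.946 = 405
Net migration: 0–14 − 87 → 793
→ [793, 323, 1246, 305, 405]
Total after period 3: 793 + 323 + 1246 + 305 + 405 = 3072

3072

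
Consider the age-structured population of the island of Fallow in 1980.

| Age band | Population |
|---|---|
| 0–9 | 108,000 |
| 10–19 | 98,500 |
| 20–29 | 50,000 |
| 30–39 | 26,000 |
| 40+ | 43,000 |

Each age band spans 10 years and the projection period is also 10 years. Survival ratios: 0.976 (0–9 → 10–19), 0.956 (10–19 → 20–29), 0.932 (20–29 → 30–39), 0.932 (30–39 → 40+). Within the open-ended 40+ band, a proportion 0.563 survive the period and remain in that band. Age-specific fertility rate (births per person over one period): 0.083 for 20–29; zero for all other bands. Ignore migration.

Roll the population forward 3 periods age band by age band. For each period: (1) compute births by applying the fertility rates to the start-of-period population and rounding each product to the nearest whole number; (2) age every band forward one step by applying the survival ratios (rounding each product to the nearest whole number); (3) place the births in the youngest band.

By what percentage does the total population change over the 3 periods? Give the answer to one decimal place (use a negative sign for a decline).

-27.7

After projecting period 1:
Births: 50000 * 0.083 = 4150
10–19: 108000 * 0.976 = 105408
20–29: 98500 * 0.956 = 94166
30–39: 50000 * 0.932 = 46600
40+: 26000 * 0.932 + 43000 * 0.563 = 24232 + 24209 = 48441
Population now: 0–9=4150, 10–19=105408, 20–29=94166, 30–39=46600, 40+=48441
After projecting period 2:
Births: 94166 * 0.083 = 7816
10–19: 4150 * 0.976 = 4050
20–29: 105408 * 0.956 = 100770
30–39: 94166 * 0.932 = 87763
40+: 46600 * 0.932 + 48441 * 0.563 = 43431 + 27272 = 70703
Population now: 0–9=7816, 10–19=4050, 20–29=100770, 30–39=87763, 40+=70703
After projecting period 3:
Births: 100770 * 0.083 = 8364
10–19: 7816 * 0.976 = 7628
20–29: 4050 * 0.956 = 3872
30–39: 100770 * 0.932 = 93918
40+: 87763 * 0.932 + 70703 * 0.563 = 81795 + 39806 = 121601
Population now: 0–9=8364, 10–19=7628, 20–29=3872, 30–39=93918, 40+=121601
Total: 325500 → 235383; change = -90117; percentage change = -27.7%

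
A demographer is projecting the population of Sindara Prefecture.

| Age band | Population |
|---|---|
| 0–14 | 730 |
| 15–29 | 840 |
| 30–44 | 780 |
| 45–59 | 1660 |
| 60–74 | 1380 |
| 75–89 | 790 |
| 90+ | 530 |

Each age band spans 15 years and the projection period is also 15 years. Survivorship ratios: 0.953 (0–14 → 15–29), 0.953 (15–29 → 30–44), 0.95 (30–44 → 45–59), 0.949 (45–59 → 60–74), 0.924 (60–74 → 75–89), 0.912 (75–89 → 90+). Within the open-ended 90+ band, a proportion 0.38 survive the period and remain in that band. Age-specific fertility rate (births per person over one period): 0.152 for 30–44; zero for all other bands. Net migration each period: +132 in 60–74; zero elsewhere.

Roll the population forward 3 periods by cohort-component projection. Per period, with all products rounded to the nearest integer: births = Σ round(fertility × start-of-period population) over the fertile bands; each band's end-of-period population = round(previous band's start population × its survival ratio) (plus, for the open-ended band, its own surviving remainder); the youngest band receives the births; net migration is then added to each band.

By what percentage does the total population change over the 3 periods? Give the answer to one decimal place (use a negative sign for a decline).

-31.5

— Period 1 —
Births: 780 × 0.152 = 119
15–29: 730 × 0.953 = 696
30–44: 840 × 0.953 = 801
45–59: 780 × 0.95 = 741
60–74: 1660 × 0.949 = 1575
75–89: 1380 × 0.924 = 1275
90+: 790 × 0.912 + 530 × 0.38 = 720 + 201 = 921
Net migration: 60–74 + 132 → 1707
→ [119, 696, 801, 741, 1707, 1275, 921]
— Period 2 —
Births: 801 × 0.152 = 122
15–29: 119 × 0.953 = 113
30–44: 696 × 0.953 = 663
45–59: 801 × 0.95 = 761
60–74: 741 × 0.949 = 703
75–89: 1707 × 0.924 = 1577
90+: 1275 × 0.912 + 921 × 0.38 = 1163 + 350 = 1513
Net migration: 60–74 + 132 → 835
→ [122, 113, 663, 761, 835, 1577, 1513]
— Period 3 —
Births: 663 × 0.152 = 101
15–29: 122 × 0.953 = 116
30–44: 113 × 0.953 = 108
45–59: 663 × 0.95 = 630
60–74: 761 × 0.949 = 722
75–89: 835 × 0.924 = 772
90+: 1577 × 0.912 + 1513 × 0.38 = 1438 + 575 = 2013
Net migration: 60–74 + 132 → 854
→ [101, 116, 108, 630, 854, 772, 2013]
Total: 6710 → 4594; change = -2116; percentage change = -31.5%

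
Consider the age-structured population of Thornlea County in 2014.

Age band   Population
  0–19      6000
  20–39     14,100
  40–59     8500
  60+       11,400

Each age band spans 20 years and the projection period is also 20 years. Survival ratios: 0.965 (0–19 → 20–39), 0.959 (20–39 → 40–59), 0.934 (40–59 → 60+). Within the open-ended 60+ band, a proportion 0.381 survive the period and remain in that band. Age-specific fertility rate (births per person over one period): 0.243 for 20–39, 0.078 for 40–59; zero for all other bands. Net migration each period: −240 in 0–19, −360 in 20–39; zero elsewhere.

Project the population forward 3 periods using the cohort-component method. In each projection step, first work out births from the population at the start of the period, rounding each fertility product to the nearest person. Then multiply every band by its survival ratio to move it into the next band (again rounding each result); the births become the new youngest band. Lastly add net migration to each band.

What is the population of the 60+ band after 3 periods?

11458

Period 1:
Births: 14100 × 0.243 = 3426, 8500 × 0.078 = 663 — total 4089
20–39: 6000 × 0.965 = 5790
40–59: 14100 × 0.959 = 13522
60+: 8500 × 0.934 + 11400 × 0.381 = 7939 + 4343 = 12282
Net migration: 0–19 − 240 → 3849; 20–39 − 360 → 5430
→ [3849, 5430, 13522, 12282]
Period 2:
Births: 5430 × 0.243 = 1319, 13522 × 0.078 = 1055 — total 2374
20–39: 3849 × 0.965 = 3714
40–59: 5430 × 0.959 = 5207
60+: 13522 × 0.934 + 12282 × 0.381 = 12630 + 4679 = 17309
Net migration: 0–19 − 240 → 2134; 20–39 − 360 → 3354
→ [2134, 3354, 5207, 17309]
Period 3:
Births: 3354 × 0.243 = 815, 5207 × 0.078 = 406 — total 1221
20–39: 2134 × 0.965 = 2059
40–59: 3354 × 0.959 = 3216
60+: 5207 × 0.934 + 17309 × 0.381 = 4863 + 6595 = 11458
Net migration: 0–19 − 240 → 981; 20–39 − 360 → 1699
→ [981, 1699, 3216, 11458]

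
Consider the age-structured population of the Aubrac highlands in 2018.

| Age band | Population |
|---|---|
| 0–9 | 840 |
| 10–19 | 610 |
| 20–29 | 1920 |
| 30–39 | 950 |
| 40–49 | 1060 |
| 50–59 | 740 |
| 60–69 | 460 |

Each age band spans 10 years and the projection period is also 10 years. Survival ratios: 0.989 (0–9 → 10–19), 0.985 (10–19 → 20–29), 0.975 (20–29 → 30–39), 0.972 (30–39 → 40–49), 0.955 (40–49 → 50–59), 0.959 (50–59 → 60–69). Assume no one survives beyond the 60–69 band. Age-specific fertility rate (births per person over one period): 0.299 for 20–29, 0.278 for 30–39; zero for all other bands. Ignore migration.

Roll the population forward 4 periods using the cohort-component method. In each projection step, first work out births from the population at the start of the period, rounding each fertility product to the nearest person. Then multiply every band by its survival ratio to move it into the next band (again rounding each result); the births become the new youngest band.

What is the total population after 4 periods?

Call the groups 1 to 7, youngest first.
After projecting period 1:
Births: 1920 × 0.299 = 574, 950 × 0.278 = 264 → total 838
Group 2: 840 × 0.989 = 831
Group 3: 610 × 0.985 = 601
Group 4: 1920 × 0.975 = 1872
Group 5: 950 × 0.972 = 923
Group 6: 1060 × 0.955 = 1012
Group 7: 740 × 0.959 = 710
→ [838, 831, 601, 1872, 923, 1012, 710]
After projecting period 2:
Births: 601 × 0.299 = 180, 1872 × 0.278 = 520 → total 700
Group 2: 838 × 0.989 = 829
Group 3: 831 × 0.985 = 819
Group 4: 601 × 0.975 = 586
Group 5: 1872 × 0.972 = 1820
Group 6: 923 × 0.955 = 881
Group 7: 1012 × 0.959 = 971
→ [700, 829, 819, 586, 1820, 881, 971]
After projecting period 3:
Births: 819 × 0.299 = 245, 586 × 0.278 = 163 → total 408
Group 2: 700 × 0.989 = 692
Group 3: 829 × 0.985 = 817
Group 4: 819 × 0.975 = 799
Group 5: 586 × 0.972 = 570
Group 6: 1820 × 0.955 = 1738
Group 7: 881 × 0.959 = 845
→ [408, 692, 817, 799, 570, 1738, 845]
After projecting period 4:
Births: 817 × 0.299 = 244, 799 × 0.278 = 222 → total 466
Group 2: 408 × 0.989 = 404
Group 3: 692 × 0.985 = 682
Group 4: 817 × 0.975 = 797
Group 5: 799 × 0.972 = 777
Group 6: 570 × 0.955 = 544
Group 7: 1738 × 0.959 = 1667
→ [466, 404, 682, 797, 777, 544, 1667]
Total after period 4: 466 + 404 + 682 + 797 + 777 + 544 + 1667 = 5337

5337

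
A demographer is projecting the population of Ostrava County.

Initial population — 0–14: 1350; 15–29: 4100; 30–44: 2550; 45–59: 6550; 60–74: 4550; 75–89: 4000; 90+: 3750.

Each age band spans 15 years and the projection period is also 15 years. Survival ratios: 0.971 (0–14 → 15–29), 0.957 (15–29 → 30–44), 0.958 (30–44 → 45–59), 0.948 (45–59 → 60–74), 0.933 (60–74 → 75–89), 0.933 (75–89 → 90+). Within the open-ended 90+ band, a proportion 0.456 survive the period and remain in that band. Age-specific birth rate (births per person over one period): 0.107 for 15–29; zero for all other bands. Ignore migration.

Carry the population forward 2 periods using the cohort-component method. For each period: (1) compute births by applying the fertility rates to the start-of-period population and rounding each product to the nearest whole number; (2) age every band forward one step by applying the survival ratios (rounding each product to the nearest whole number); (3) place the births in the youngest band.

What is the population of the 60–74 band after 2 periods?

2316

(Groups numbered youngest = 1 to oldest = 7.)
Period 1:
Births: 4100 × 0.107 = 439
Group 2: 1350 × 0.971 = 1311
Group 3: 4100 × 0.957 = 3924
Group 4: 2550 × 0.958 = 2443
Group 5: 6550 × 0.948 = 6209
Group 6: 4550 × 0.933 = 4245
Group 7: 4000 × 0.933 + 3750 × 0.456 = 3732 + 1710 = 5442
→ [439, 1311, 3924, 2443, 6209, 4245, 5442]
Period 2:
Births: 1311 × 0.107 = 140
Group 2: 439 × 0.971 = 426
Group 3: 1311 × 0.957 = 1255
Group 4: 3924 × 0.958 = 3759
Group 5: 2443 × 0.948 = 2316
Group 6: 6209 × 0.933 = 5793
Group 7: 4245 × 0.933 + 5442 × 0.456 = 3961 + 2482 = 6443
→ [140, 426, 1255, 3759, 2316, 5793, 6443]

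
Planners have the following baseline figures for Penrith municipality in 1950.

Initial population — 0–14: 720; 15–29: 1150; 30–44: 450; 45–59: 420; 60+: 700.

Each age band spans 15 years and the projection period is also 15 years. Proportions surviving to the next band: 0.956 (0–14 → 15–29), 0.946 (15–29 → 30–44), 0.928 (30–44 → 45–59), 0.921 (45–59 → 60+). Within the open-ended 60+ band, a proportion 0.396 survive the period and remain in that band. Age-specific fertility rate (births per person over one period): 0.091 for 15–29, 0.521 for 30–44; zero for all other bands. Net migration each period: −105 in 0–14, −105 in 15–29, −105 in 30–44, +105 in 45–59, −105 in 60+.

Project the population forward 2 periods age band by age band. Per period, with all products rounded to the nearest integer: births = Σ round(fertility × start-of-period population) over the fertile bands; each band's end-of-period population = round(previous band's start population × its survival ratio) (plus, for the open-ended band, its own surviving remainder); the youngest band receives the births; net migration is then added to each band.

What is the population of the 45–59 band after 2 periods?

After projecting period 1:
Births: 1150 × 0.091 = 105, 450 × 0.521 = 234 ⇒ total 339
15–29: 720 × 0.956 = 688
30–44: 1150 × 0.946 = 1088
45–59: 450 × 0.928 = 418
60+: 420 × 0.921 + 700 × 0.396 = 387 + 277 = 664
Net migration: 0–14 − 105 → 234; 15–29 − 105 → 583; 30–44 − 105 → 983; 45–59 + 105 → 523; 60+ − 105 → 559
Population now: 0–14=234, 15–29=583, 30–44=983, 45–59=523, 60+=559
After projecting period 2:
Births: 583 × 0.091 = 53, 983 × 0.521 = 512 ⇒ total 565
15–29: 234 × 0.956 = 224
30–44: 583 × 0.946 = 552
45–59: 983 × 0.928 = 912
60+: 523 × 0.921 + 559 × 0.396 = 482 + 221 = 703
Net migration: 0–14 − 105 → 460; 15–29 − 105 → 119; 30–44 − 105 → 447; 45–59 + 105 → 1017; 60+ − 105 → 598
Population now: 0–14=460, 15–29=119, 30–44=447, 45–59=1017, 60+=598

1017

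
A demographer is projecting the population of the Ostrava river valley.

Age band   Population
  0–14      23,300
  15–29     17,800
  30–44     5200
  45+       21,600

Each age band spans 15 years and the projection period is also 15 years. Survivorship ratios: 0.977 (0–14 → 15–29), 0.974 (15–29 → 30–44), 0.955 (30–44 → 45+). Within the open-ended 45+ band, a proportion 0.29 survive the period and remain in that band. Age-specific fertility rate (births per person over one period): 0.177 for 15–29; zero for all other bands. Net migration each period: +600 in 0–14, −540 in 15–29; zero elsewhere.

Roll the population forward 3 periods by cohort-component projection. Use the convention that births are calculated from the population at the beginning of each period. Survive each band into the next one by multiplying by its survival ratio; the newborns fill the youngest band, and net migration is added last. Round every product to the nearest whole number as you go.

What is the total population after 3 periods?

34505

Period 1:
Births: 17800 * 0.177 = 3151
15–29: 23300 * 0.977 = 22764
30–44: 17800 * 0.974 = 17337
45+: 5200 * 0.955 + 21600 * 0.29 = 4966 + 6264 = 11230
Net migration: 0–14 + 600 → 3751; 15–29 − 540 → 22224
Giving 3751 / 22224 / 17337 / 11230.
Period 2:
Births: 22224 * 0.177 = 3934
15–29: 3751 * 0.977 = 3665
30–44: 22224 * 0.974 = 21646
45+: 17337 * 0.955 + 11230 * 0.29 = 16557 + 3257 = 19814
Net migration: 0–14 + 600 → 4534; 15–29 − 540 → 3125
Giving 4534 / 3125 / 21646 / 19814.
Period 3:
Births: 3125 * 0.177 = 553
15–29: 4534 * 0.977 = 4430
30–44: 3125 * 0.974 = 3044
45+: 21646 * 0.955 + 19814 * 0.29 = 20672 + 5746 = 26418
Net migration: 0–14 + 600 → 1153; 15–29 − 540 → 3890
Giving 1153 / 3890 / 3044 / 26418.
Total after period 3: 1153 + 3890 + 3044 + 26418 = 34505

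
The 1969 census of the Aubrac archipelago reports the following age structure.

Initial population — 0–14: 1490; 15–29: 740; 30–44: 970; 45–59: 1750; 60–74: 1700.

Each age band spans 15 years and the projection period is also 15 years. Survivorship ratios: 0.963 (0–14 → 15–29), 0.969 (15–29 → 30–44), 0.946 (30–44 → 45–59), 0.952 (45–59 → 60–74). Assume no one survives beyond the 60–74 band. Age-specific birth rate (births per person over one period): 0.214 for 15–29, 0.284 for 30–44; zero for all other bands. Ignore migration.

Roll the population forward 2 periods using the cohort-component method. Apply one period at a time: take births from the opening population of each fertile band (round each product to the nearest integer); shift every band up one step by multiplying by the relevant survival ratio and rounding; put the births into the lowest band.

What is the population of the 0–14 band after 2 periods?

Call the groups 1 to 5, youngest first.
— Period 1 —
Births: 740 * 0.214 = 158 ; 970 * 0.284 = 275 → 433
Group 2: 1490 * 0.963 = 1435
Group 3: 740 * 0.969 = 717
Group 4: 970 * 0.946 = 918
Group 5: 1750 * 0.952 = 1666
End of period: [433, 1435, 717, 918, 1666]
— Period 2 —
Births: 1435 * 0.214 = 307 ; 717 * 0.284 = 204 → 511
Group 2: 433 * 0.963 = 417
Group 3: 1435 * 0.969 = 1391
Group 4: 717 * 0.946 = 678
Group 5: 918 * 0.952 = 874
End of period: [511, 417, 1391, 678, 874]

511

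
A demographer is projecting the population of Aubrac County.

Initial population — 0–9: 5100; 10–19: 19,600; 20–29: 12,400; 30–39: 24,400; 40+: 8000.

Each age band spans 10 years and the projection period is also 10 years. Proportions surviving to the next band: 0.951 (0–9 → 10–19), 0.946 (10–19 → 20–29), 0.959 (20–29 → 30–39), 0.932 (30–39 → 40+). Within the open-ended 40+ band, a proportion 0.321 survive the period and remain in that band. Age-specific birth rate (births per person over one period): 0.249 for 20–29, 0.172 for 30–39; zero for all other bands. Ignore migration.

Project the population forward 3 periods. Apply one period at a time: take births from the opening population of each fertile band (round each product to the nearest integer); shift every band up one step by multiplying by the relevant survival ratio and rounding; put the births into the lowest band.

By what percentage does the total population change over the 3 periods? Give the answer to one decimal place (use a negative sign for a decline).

Call the bands 1 to 5, youngest first.
Period 1.
Births: 12400 * 0.249 = 3088  |  24400 * 0.172 = 4197 — total 7285
Band 2: 5100 * 0.951 = 4850
Band 3: 19600 * 0.946 = 18542
Band 4: 12400 * 0.959 = 11892
Band 5: 24400 * 0.932 + 8000 * 0.321 = 22741 + 2568 = 25309
→ [7285, 4850, 18542, 11892, 25309]
Period 2.
Births: 18542 * 0.249 = 4617  |  11892 * 0.172 = 2045 — total 6662
Band 2: 7285 * 0.951 = 6928
Band 3: 4850 * 0.946 = 4588
Band 4: 18542 * 0.959 = 17782
Band 5: 11892 * 0.932 + 25309 * 0.321 = 11083 + 8124 = 19207
→ [6662, 6928, 4588, 17782, 19207]
Period 3.
Births: 4588 * 0.249 = 1142  |  17782 * 0.172 = 3059 — total 4201
Band 2: 6662 * 0.951 = 6336
Band 3: 6928 * 0.946 = 6554
Band 4: 4588 * 0.959 = 4400
Band 5: 17782 * 0.932 + 19207 * 0.321 = 16573 + 6165 = 22738
→ [4201, 6336, 6554, 4400, 22738]
Total: 69500 → 44229; change = -25271; percentage change = -36.4%

-36.4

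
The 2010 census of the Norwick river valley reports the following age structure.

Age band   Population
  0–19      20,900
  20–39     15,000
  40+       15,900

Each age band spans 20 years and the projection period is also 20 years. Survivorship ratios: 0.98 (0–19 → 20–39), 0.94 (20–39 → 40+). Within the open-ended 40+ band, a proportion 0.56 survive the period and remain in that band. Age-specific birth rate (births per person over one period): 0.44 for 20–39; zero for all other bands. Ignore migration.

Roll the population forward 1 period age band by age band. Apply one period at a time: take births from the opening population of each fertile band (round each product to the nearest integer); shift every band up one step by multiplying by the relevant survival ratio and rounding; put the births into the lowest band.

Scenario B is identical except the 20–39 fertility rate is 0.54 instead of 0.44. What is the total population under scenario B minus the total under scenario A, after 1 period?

1500

Numbering the groups 1..3 from youngest to oldest:
[period 1]
Births: 15000 × 0.44 = 6600
Group 2: 20900 × 0.98 = 20482
Group 3: 15000 × 0.94 + 15900 × 0.56 = 14100 + 8904 = 23004
→ [6600, 20482, 23004]
Scenario A total after 1 period: 50086
Scenario B projection —
[period 1]
Births: 15000 × 0.54 = 8100
Group 2: 20900 × 0.98 = 20482
Group 3: 15000 × 0.94 + 15900 × 0.56 = 14100 + 8904 = 23004
→ [8100, 20482, 23004]
Scenario B total after 1 period: 51586
Difference B − A = 51586 − 50086 = 1500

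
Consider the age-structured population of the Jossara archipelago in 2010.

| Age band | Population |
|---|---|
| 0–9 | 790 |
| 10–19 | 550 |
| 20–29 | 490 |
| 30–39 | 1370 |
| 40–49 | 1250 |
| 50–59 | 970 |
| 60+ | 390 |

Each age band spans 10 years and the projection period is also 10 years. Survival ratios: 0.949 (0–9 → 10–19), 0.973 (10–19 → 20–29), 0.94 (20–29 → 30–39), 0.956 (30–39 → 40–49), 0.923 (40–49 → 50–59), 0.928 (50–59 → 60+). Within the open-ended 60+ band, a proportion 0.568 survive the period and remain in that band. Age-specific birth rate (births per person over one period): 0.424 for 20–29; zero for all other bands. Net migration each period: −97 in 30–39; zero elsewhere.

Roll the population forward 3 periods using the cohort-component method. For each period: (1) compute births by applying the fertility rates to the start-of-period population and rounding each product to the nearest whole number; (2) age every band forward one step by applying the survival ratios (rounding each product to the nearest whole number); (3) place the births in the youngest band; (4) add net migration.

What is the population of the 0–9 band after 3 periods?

Numbering the bands 1..7 from youngest to oldest:
After projecting period 1:
Births: 490 * 0.424 = 208
Band 2: 790 * 0.949 = 750
Band 3: 550 * 0.973 = 535
Band 4: 490 * 0.94 = 461
Band 5: 1370 * 0.956 = 1310
Band 6: 1250 * 0.923 = 1154
Band 7: 970 * 0.928 + 390 * 0.568 = 900 + 222 = 1122
Net migration: Band 4 − 97 → 364
Population now: 0–9=208, 10–19=750, 20–29=535, 30–39=364, 40–49=1310, 50–59=1154, 60+=1122
After projecting period 2:
Births: 535 * 0.424 = 227
Band 2: 208 * 0.949 = 197
Band 3: 750 * 0.973 = 730
Band 4: 535 * 0.94 = 503
Band 5: 364 * 0.956 = 348
Band 6: 1310 * 0.923 = 1209
Band 7: 1154 * 0.928 + 1122 * 0.568 = 1071 + 637 = 1708
Net migration: Band 4 − 97 → 406
Population now: 0–9=227, 10–19=197, 20–29=730, 30–39=406, 40–49=348, 50–59=1209, 60+=1708
After projecting period 3:
Births: 730 * 0.424 = 310
Band 2: 227 * 0.949 = 215
Band 3: 197 * 0.973 = 192
Band 4: 730 * 0.94 = 686
Band 5: 406 * 0.956 = 388
Band 6: 348 * 0.923 = 321
Band 7: 1209 * 0.928 + 1708 * 0.568 = 1122 + 970 = 2092
Net migration: Band 4 − 97 → 589
Population now: 0–9=310, 10–19=215, 20–29=192, 30–39=589, 40–49=388, 50–59=321, 60+=2092

310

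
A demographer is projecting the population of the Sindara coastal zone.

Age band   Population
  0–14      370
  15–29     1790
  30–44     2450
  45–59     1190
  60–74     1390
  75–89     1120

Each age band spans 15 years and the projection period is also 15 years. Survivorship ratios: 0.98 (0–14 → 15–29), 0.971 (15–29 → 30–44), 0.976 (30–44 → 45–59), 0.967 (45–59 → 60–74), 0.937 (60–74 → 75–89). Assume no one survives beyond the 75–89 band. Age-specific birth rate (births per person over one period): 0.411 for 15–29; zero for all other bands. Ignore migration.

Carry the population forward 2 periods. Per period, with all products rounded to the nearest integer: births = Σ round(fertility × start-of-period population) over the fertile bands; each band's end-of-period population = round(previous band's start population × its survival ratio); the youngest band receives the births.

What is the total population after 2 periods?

6308

[period 1]
Births: 1790 × 0.411 = 736
15–29: 370 × 0.98 = 363
30–44: 1790 × 0.971 = 1738
45–59: 2450 × 0.976 = 2391
60–74: 1190 × 0.967 = 1151
75–89: 1390 × 0.937 = 1302
Giving 736 / 363 / 1738 / 2391 / 1151 / 1302.
[period 2]
Births: 363 × 0.411 = 149
15–29: 736 × 0.98 = 721
30–44: 363 × 0.971 = 352
45–59: 1738 × 0.976 = 1696
60–74: 2391 × 0.967 = 2312
75–89: 1151 × 0.937 = 1078
Giving 149 / 721 / 352 / 1696 / 2312 / 1078.
Total after period 2: 149 + 721 + 352 + 1696 + 2312 + 1078 = 6308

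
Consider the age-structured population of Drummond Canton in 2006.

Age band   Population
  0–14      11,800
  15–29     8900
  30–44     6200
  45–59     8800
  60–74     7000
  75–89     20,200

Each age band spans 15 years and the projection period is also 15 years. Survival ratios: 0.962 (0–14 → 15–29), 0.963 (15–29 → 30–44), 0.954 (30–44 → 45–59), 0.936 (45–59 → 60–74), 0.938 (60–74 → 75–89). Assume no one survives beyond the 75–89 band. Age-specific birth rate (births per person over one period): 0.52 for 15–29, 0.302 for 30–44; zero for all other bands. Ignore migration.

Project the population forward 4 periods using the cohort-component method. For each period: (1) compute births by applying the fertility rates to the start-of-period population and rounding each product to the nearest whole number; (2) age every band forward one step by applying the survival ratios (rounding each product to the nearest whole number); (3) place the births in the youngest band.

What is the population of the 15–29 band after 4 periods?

6304

[period 1]
Births: 8900 × 0.52 = 4628  |  6200 × 0.302 = 1872 ⇒ total 6500
15–29: 11800 × 0.962 = 11352
30–44: 8900 × 0.963 = 8571
45–59: 6200 × 0.954 = 5915
60–74: 8800 × 0.936 = 8237
75–89: 7000 × 0.938 = 6566
Population now: 0–14=6500, 15–29=11352, 30–44=8571, 45–59=5915, 60–74=8237, 75–89=6566
[period 2]
Births: 11352 × 0.52 = 5903  |  8571 × 0.302 = 2588 ⇒ total 8491
15–29: 6500 × 0.962 = 6253
30–44: 11352 × 0.963 = 10932
45–59: 8571 × 0.954 = 8177
60–74: 5915 × 0.936 = 5536
75–89: 8237 × 0.938 = 7726
Population now: 0–14=8491, 15–29=6253, 30–44=10932, 45–59=8177, 60–74=5536, 75–89=7726
[period 3]
Births: 6253 × 0.52 = 3252  |  10932 × 0.302 = 3301 ⇒ total 6553
15–29: 8491 × 0.962 = 8168
30–44: 6253 × 0.963 = 6022
45–59: 10932 × 0.954 = 10429
60–74: 8177 × 0.936 = 7654
75–89: 5536 × 0.938 = 5193
Population now: 0–14=6553, 15–29=8168, 30–44=6022, 45–59=10429, 60–74=7654, 75–89=5193
[period 4]
Births: 8168 × 0.52 = 4247  |  6022 × 0.302 = 1819 ⇒ total 6066
15–29: 6553 × 0.962 = 6304
30–44: 8168 × 0.963 = 7866
45–59: 6022 × 0.954 = 5745
60–74: 10429 × 0.936 = 9762
75–89: 7654 × 0.938 = 7179
Population now: 0–14=6066, 15–29=6304, 30–44=7866, 45–59=5745, 60–74=9762, 75–89=7179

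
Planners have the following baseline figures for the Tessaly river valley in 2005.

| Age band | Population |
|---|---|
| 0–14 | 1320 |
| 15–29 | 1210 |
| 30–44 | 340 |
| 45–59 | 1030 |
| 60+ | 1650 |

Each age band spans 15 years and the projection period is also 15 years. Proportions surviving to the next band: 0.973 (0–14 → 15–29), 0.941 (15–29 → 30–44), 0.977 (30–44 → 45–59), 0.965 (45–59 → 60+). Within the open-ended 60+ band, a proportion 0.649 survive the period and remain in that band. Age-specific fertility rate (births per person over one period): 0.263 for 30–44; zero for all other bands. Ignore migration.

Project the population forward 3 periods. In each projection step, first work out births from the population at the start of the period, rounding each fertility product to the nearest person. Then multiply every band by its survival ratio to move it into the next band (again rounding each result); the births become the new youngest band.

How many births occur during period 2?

Let group 1 be 0–14 through group 5 = 60+.
After projecting period 1:
Births: 340 × 0.263 = 89
Group 2: 1320 × 0.973 = 1284
Group 3: 1210 × 0.941 = 1139
Group 4: 340 × 0.977 = 332
Group 5: 1030 × 0.965 + 1650 × 0.649 = 994 + 1071 = 2065
End of period: [89, 1284, 1139, 332, 2065]
After projecting period 2:
Births: 1139 × 0.263 = 300
Group 2: 89 × 0.973 = 87
Group 3: 1284 × 0.941 = 1208
Group 4: 1139 × 0.977 = 1113
Group 5: 332 × 0.965 + 2065 × 0.649 = 320 + 1340 = 1660
End of period: [300, 87, 1208, 1113, 1660]

300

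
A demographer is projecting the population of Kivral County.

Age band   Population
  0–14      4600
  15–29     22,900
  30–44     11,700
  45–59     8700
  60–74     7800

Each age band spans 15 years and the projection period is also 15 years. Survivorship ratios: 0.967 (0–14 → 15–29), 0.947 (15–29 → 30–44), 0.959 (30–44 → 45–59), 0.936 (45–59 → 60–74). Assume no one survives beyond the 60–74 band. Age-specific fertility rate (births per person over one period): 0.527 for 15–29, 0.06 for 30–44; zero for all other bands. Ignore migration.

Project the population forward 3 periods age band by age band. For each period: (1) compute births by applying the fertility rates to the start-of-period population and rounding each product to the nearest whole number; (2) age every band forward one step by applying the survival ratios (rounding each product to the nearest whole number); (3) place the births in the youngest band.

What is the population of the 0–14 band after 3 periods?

6761

After projecting period 1:
Births: 22900 * 0.527 = 12068  |  11700 * 0.06 = 702 → 12770
15–29: 4600 * 0.967 = 4448
30–44: 22900 * 0.947 = 21686
45–59: 11700 * 0.959 = 11220
60–74: 8700 * 0.936 = 8143
Population now: 0–14=12770, 15–29=4448, 30–44=21686, 45–59=11220, 60–74=8143
After projecting period 2:
Births: 4448 * 0.527 = 2344  |  21686 * 0.06 = 1301 → 3645
15–29: 12770 * 0.967 = 12349
30–44: 4448 * 0.947 = 4212
45–59: 21686 * 0.959 = 20797
60–74: 11220 * 0.936 = 10502
Population now: 0–14=3645, 15–29=12349, 30–44=4212, 45–59=20797, 60–74=10502
After projecting period 3:
Births: 12349 * 0.527 = 6508  |  4212 * 0.06 = 253 → 6761
15–29: 3645 * 0.967 = 3525
30–44: 12349 * 0.947 = 11695
45–59: 4212 * 0.959 = 4039
60–74: 20797 * 0.936 = 19466
Population now: 0–14=6761, 15–29=3525, 30–44=11695, 45–59=4039, 60–74=19466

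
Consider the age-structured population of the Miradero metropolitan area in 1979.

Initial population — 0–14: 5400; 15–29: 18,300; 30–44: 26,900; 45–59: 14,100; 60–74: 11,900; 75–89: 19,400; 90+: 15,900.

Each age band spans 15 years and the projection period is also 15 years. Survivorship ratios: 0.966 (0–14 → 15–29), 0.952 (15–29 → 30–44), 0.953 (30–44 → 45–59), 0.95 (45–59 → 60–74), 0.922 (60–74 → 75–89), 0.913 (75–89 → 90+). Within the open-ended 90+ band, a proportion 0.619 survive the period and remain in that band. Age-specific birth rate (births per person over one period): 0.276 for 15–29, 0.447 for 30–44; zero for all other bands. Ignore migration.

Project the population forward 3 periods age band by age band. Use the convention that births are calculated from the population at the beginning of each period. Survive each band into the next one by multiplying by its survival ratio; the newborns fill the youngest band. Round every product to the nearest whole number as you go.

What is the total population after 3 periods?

Numbering the bands 1..7 from youngest to oldest:
— Period 1 —
Births: 18300 × 0.276 = 5051, 26900 × 0.447 = 12024 — total 17075
Band 2: 5400 × 0.966 = 5216
Band 3: 18300 × 0.952 = 17422
Band 4: 26900 × 0.953 = 25636
Band 5: 14100 × 0.95 = 13395
Band 6: 11900 × 0.922 = 10972
Band 7: 19400 × 0.913 + 15900 × 0.619 = 17712 + 9842 = 27554
Giving 17075 / 5216 / 17422 / 25636 / 13395 / 10972 / 27554.
— Period 2 —
Births: 5216 × 0.276 = 1440, 17422 × 0.447 = 7788 — total 9228
Band 2: 17075 × 0.966 = 16494
Band 3: 5216 × 0.952 = 4966
Band 4: 17422 × 0.953 = 16603
Band 5: 25636 × 0.95 = 24354
Band 6: 13395 × 0.922 = 12350
Band 7: 10972 × 0.913 + 27554 × 0.619 = 10017 + 17056 = 27073
Giving 9228 / 16494 / 4966 / 16603 / 24354 / 12350 / 27073.
— Period 3 —
Births: 16494 × 0.276 = 4552, 4966 × 0.447 = 2220 — total 6772
Band 2: 9228 × 0.966 = 8914
Band 3: 16494 × 0.952 = 15702
Band 4: 4966 × 0.953 = 4733
Band 5: 16603 × 0.95 = 15773
Band 6: 24354 × 0.922 = 22454
Band 7: 12350 × 0.913 + 27073 × 0.619 = 11276 + 16758 = 28034
Giving 6772 / 8914 / 15702 / 4733 / 15773 / 22454 / 28034.
Total after period 3: 6772 + 8914 + 15702 + 4733 + 15773 + 22454 + 28034 = 102382

102382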